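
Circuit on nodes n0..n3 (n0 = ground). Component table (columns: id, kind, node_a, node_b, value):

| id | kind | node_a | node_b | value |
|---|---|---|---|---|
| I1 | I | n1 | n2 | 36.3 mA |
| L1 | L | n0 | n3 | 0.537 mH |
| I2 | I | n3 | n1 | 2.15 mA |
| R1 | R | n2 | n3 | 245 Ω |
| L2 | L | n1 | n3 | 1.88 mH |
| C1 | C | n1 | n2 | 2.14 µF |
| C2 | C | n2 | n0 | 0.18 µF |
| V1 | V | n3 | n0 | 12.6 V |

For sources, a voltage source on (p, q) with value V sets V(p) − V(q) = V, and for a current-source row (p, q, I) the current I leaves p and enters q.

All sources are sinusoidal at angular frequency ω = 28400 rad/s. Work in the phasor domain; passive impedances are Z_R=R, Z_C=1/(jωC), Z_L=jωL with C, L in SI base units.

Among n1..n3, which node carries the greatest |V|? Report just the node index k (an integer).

1

MNA unknowns: 3 node voltages V₁..V_3 plus 1 source current (V1)
I1: z[1]−=0.0363, z[2]+=0.0363
L1: Y=0.000-0.06557j on G[0,3]
I2: z[3]−=0.00215, z[1]+=0.00215
R1: Y=0.004082+0.000j on G[2,3]
L2: Y=0.000-0.01873j on G[1,3]
C1: Y=0.000+0.06078j on G[1,2]
C2: Y=0.000+0.005112j on G[2,0]
V1: row V3−V0=12.6, i_V1 at 3,0
solve → V1=16.54-0.7805j, V2=15.33-1.102j, V3=12.60+0.000j
aux → i_V1=-0.005633+0.7478j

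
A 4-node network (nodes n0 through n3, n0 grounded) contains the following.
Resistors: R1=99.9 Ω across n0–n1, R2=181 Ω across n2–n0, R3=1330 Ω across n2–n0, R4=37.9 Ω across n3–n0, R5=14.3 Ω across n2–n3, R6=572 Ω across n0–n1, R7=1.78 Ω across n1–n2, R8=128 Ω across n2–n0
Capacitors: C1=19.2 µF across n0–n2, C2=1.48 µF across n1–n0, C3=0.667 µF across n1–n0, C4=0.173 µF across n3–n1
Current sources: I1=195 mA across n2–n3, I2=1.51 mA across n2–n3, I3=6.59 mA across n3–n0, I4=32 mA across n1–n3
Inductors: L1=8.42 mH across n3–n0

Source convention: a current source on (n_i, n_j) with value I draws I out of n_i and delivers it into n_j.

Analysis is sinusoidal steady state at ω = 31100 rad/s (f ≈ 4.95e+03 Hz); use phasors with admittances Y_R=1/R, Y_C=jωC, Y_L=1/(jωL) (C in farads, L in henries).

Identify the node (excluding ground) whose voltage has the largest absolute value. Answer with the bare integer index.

3

Element admittances at ω=31100 rad/s:
  Y(R1) = 0.01001+0.000j S between n0,n1
  Y(C1) = 0.000+0.5971j S between n0,n2
  Y(R2) = 0.005525+0.000j S between n2,n0
  Y(R3) = 0.0007519+0.000j S between n2,n0
  I1: injects 0.195 A into n3 (from n2)
  Y(R4) = 0.02639+0.000j S between n3,n0
  Y(C2) = 0.000+0.04603j S between n1,n0
  I2: injects 0.00151 A into n3 (from n2)
  Y(R5) = 0.06993+0.000j S between n2,n3
  I3: injects 0.00659 A into n0 (from n3)
  Y(R6) = 0.001748+0.000j S between n0,n1
  Y(R7) = 0.5618+0.000j S between n1,n2
  Y(C3) = 0.000+0.02074j S between n1,n0
  Y(R8) = 0.007812+0.000j S between n2,n0
  Y(C4) = 0.000+0.005380j S between n3,n1
  Y(L1) = 0.000-0.003819j S between n3,n0
  I4: injects 0.032 A into n3 (from n1)
Assemble and solve the 3×3 MNA system:
  V(n1)=-0.02914+0.1224j  V(n2)=0.01180+0.09917j  V(n3)=2.306+0.03299j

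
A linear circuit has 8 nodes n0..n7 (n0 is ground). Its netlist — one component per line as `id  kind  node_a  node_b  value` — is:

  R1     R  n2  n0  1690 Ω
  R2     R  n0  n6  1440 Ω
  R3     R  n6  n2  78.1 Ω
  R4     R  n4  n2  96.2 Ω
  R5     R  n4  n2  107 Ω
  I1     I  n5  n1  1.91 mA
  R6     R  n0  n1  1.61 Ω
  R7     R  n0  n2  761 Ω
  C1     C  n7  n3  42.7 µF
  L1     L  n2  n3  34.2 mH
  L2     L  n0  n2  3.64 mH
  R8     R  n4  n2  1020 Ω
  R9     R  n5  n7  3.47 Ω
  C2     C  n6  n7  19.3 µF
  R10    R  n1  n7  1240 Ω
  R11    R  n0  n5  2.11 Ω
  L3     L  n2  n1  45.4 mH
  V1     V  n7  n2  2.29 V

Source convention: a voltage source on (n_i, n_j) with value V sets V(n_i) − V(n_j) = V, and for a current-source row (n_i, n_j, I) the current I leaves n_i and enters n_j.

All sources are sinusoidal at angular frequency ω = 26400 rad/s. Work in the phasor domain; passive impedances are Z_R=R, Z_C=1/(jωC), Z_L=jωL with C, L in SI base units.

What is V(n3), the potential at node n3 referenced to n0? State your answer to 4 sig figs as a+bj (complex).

0.03081-0.1394j V

MNA unknowns: 7 node voltages V₁..V_7 plus 1 source current (V1)
R1: Y=0.0005917+0.000j on G[2,0]
R2: Y=0.0006944+0.000j on G[0,6]
R3: Y=0.01280+0.000j on G[6,2]
R4: Y=0.01040+0.000j on G[4,2]
R5: Y=0.009346+0.000j on G[4,2]
I1: z[5]−=0.00191, z[1]+=0.00191
R6: Y=0.6211+0.000j on G[0,1]
R7: Y=0.001314+0.000j on G[0,2]
C1: Y=0.000+1.127j on G[7,3]
L1: Y=0.000-0.001108j on G[2,3]
L2: Y=0.000-0.01041j on G[0,2]
R8: Y=0.0009804+0.000j on G[4,2]
R9: Y=0.2882+0.000j on G[5,7]
C2: Y=0.000+0.5095j on G[6,7]
R10: Y=0.0008065+0.000j on G[1,7]
R11: Y=0.4739+0.000j on G[0,5]
L3: Y=0.000-0.0008343j on G[2,1]
V1: row V7−V2=2.29, i_V1 at 7,2
solve → V1=0.002917+0.002857j, V2=-2.261-0.1394j, V3=0.03081-0.1394j, V4=-2.261-0.1394j, V5=0.008292-0.05272j, V6=0.02722-0.08187j, V7=0.02856-0.1394j
aux → i_V1=-0.03518+0.02696j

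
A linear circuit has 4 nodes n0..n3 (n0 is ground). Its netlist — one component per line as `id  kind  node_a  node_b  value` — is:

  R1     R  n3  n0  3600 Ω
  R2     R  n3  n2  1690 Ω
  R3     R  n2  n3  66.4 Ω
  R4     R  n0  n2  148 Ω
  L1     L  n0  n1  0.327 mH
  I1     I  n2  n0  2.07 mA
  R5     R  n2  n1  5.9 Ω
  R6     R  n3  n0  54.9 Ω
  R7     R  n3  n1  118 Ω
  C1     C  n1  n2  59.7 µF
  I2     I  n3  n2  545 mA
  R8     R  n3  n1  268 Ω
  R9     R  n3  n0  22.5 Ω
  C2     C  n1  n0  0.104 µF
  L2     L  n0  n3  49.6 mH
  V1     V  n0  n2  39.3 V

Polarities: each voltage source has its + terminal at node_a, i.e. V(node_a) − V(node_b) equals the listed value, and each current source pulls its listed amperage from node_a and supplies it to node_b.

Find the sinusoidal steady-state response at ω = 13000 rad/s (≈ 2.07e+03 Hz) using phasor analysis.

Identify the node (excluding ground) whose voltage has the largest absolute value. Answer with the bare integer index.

MNA unknowns: 3 node voltages V₁..V_3 plus 1 source current (V1)
R1: Y=0.0002778+0.000j on G[3,0]
R2: Y=0.0005917+0.000j on G[3,2]
R3: Y=0.01506+0.000j on G[2,3]
R4: Y=0.006757+0.000j on G[0,2]
L1: Y=0.000-0.2352j on G[0,1]
I1: z[2]−=0.00207, z[0]+=0.00207
R5: Y=0.1695+0.000j on G[2,1]
R6: Y=0.01821+0.000j on G[3,0]
R7: Y=0.008475+0.000j on G[3,1]
C1: Y=0.000+0.7761j on G[1,2]
I2: z[3]−=0.545, z[2]+=0.545
R8: Y=0.003731+0.000j on G[3,1]
R9: Y=0.04444+0.000j on G[3,0]
C2: Y=0.000+0.001352j on G[1,0]
L2: Y=0.000-0.001551j on G[0,3]
V1: row V0−V2=39.3, i_V1 at 0,2
solve → V1=-54.43-5.504j, V2=-39.30+0.000j, V3=-20.08-1.083j
aux → i_V1=-2.816+12.69j

1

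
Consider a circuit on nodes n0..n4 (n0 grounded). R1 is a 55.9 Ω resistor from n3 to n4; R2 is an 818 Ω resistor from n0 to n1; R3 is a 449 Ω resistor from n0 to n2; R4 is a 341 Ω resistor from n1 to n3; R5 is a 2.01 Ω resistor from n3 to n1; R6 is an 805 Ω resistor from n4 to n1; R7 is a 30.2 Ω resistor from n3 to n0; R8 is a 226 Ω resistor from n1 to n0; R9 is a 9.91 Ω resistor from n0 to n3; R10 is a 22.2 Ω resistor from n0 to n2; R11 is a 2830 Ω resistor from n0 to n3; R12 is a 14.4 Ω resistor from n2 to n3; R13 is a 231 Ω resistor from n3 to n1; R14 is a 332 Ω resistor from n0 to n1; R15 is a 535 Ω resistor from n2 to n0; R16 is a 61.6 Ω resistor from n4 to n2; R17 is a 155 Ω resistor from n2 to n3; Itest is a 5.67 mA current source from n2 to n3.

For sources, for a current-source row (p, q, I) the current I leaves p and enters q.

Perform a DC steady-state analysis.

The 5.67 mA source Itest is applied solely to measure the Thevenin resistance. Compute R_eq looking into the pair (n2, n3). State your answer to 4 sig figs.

Element admittances at DC:
  Y(R1) = 0.01789 S between n3,n4
  Y(R2) = 0.001222 S between n0,n1
  Y(R3) = 0.002227 S between n0,n2
  Y(R4) = 0.002933 S between n1,n3
  Y(R5) = 0.4975 S between n3,n1
  Y(R6) = 0.001242 S between n4,n1
  Y(R7) = 0.03311 S between n3,n0
  Y(R8) = 0.004425 S between n1,n0
  Y(R9) = 0.1009 S between n0,n3
  Y(R10) = 0.04505 S between n0,n2
  Y(R11) = 0.0003534 S between n0,n3
  Y(R12) = 0.06944 S between n2,n3
  Y(R13) = 0.004329 S between n3,n1
  Y(R14) = 0.003012 S between n0,n1
  Y(R15) = 0.001869 S between n2,n0
  Y(R16) = 0.01623 S between n4,n2
  Y(R17) = 0.006452 S between n2,n3
  Itest: injects 0.00567 A into n3 (from n2)
Assemble and solve the 4×4 MNA system:
  V(n1)=0.01172  V(n2)=-0.03480  V(n3)=0.01197  V(n4)=-0.009506

R_eq = 8.248 Ω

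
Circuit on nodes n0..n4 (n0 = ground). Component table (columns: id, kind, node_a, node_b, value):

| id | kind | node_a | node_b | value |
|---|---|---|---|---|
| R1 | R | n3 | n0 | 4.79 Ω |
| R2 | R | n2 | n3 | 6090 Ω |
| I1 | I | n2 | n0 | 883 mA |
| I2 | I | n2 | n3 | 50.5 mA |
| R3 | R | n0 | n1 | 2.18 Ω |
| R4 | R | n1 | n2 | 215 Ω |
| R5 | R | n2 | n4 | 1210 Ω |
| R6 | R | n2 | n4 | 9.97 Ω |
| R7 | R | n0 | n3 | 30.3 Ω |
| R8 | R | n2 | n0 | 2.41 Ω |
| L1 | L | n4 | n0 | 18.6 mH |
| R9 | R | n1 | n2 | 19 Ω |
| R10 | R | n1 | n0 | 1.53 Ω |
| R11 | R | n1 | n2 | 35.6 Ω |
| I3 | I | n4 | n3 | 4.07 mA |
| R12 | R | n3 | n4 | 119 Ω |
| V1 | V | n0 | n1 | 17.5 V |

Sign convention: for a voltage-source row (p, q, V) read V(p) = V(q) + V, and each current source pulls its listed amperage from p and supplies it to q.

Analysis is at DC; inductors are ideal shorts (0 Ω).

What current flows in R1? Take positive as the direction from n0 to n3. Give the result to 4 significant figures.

MNA unknowns: 4 node voltages V₁..V_4 plus 2 source currents (L1, V1)
R1: Y=0.2088 on G[3,0]
R2: Y=0.0001642 on G[2,3]
I1: z[2]−=0.883, z[0]+=0.883
I2: z[2]−=0.0505, z[3]+=0.0505
R3: Y=0.4587 on G[0,1]
R4: Y=0.004651 on G[1,2]
R5: Y=0.0008264 on G[2,4]
R6: Y=0.1003 on G[2,4]
R7: Y=0.03300 on G[0,3]
R8: Y=0.4149 on G[2,0]
L1: row V4−V0=0, i_L1 at 4,0
R9: Y=0.05263 on G[1,2]
R10: Y=0.6536 on G[1,0]
R11: Y=0.02809 on G[1,2]
I3: z[4]−=0.00407, z[3]+=0.00407
R12: Y=0.008403 on G[3,4]
V1: row V0−V1=17.5, i_V1 at 0,1
solve → V1=-17.50, V2=-4.035, V3=0.2153, V4=0.000
aux → i_L1=-0.4103, i_V1=-20.61

-0.04496 A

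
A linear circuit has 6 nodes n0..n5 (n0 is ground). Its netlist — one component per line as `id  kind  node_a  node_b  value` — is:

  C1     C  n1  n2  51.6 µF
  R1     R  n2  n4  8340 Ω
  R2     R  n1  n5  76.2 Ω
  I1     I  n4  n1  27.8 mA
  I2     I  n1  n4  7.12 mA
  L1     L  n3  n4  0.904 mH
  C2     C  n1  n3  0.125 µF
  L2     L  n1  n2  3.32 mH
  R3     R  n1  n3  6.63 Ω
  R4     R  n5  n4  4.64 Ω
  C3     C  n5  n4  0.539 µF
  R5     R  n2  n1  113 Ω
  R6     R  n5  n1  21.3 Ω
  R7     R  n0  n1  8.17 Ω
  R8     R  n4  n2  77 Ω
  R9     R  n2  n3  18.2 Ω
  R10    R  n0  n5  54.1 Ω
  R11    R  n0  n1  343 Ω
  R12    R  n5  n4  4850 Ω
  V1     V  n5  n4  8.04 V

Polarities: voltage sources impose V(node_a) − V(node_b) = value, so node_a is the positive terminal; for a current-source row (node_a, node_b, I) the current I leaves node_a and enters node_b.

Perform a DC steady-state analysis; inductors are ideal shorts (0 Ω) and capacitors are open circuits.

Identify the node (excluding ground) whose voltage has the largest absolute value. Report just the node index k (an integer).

5

Element admittances at DC:
  Y(C1) = 0.000 S between n1,n2
  Y(R1) = 0.0001199 S between n2,n4
  Y(R2) = 0.01312 S between n1,n5
  I1: injects 0.0278 A into n1 (from n4)
  I2: injects 0.00712 A into n4 (from n1)
  L1: short n3↔n4 (DC inductor)
  Y(C2) = 0.000 S between n1,n3
  L2: short n1↔n2 (DC inductor)
  Y(R3) = 0.1508 S between n1,n3
  Y(R4) = 0.2155 S between n5,n4
  Y(C3) = 0.000 S between n5,n4
  Y(R5) = 0.008850 S between n2,n1
  Y(R6) = 0.04695 S between n5,n1
  Y(R7) = 0.1224 S between n0,n1
  Y(R8) = 0.01299 S between n4,n2
  Y(R9) = 0.05495 S between n2,n3
  Y(R10) = 0.01848 S between n0,n5
  Y(R11) = 0.002915 S between n0,n1
  Y(R12) = 0.0002062 S between n5,n4
  V1: constraint V(n5)−V(n4) = 8.04
Assemble and solve the 8×8 MNA system:
  V(n1)=-0.7576  V(n2)=-0.7576  V(n3)=-2.904  V(n4)=-2.904  V(n5)=5.136
  i(L1)=0.4416  i(L2)=0.1460  i(V1)=-2.183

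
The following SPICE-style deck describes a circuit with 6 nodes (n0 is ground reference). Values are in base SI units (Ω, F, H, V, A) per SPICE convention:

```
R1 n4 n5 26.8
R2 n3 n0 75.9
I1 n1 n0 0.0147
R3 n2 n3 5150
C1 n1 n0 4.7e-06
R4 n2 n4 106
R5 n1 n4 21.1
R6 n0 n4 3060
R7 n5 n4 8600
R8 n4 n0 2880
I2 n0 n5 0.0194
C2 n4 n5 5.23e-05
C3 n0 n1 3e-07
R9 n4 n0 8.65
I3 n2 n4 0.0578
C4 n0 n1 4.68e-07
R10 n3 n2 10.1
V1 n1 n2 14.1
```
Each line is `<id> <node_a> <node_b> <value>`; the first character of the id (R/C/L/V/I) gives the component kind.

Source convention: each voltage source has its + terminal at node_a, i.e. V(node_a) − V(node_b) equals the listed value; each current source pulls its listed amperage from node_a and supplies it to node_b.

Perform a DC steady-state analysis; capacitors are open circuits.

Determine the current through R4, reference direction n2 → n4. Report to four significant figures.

MNA unknowns: 5 node voltages V₁..V_5 plus 1 source current (V1)
R1: Y=0.03731 on G[4,5]
R2: Y=0.01318 on G[3,0]
I1: z[1]−=0.0147, z[0]+=0.0147
R3: Y=0.0001942 on G[2,3]
C1: Y=0.000 on G[1,0]
R4: Y=0.009434 on G[2,4]
R5: Y=0.04739 on G[1,4]
R6: Y=0.0003268 on G[0,4]
R7: Y=0.0001163 on G[5,4]
R8: Y=0.0003472 on G[4,0]
I2: z[0]−=0.0194, z[5]+=0.0194
C2: Y=0.000 on G[4,5]
C3: Y=0.000 on G[0,1]
R9: Y=0.1156 on G[4,0]
I3: z[2]−=0.0578, z[4]+=0.0578
C4: Y=0.000 on G[0,1]
R10: Y=0.09901 on G[3,2]
V1: row V1−V2=14.1, i_V1 at 1,2
solve → V1=4.140, V2=-9.960, V3=-8.792, V4=1.037, V5=1.555
aux → i_V1=-0.1618

-0.1037 A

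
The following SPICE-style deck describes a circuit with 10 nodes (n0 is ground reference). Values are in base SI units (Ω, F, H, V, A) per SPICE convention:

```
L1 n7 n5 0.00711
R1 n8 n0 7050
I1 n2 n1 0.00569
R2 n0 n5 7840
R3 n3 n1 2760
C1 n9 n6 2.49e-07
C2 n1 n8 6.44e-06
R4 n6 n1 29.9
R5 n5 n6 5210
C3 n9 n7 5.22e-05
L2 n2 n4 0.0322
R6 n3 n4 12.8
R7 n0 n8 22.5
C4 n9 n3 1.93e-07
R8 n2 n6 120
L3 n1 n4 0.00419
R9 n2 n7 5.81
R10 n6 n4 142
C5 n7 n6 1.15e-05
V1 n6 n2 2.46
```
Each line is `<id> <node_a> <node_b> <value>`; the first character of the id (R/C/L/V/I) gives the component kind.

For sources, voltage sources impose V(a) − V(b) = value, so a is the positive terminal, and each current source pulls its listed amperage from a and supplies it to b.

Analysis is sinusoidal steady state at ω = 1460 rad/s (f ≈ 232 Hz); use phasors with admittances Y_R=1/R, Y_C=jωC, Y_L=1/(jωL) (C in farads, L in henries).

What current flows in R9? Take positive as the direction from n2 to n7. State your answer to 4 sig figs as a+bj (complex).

Element admittances at ω=1460 rad/s:
  Y(L1) = 0.000-0.09633j S between n7,n5
  Y(R1) = 0.0001418+0.000j S between n8,n0
  I1: injects 0.00569 A into n1 (from n2)
  Y(R2) = 0.0001276+0.000j S between n0,n5
  Y(R3) = 0.0003623+0.000j S between n3,n1
  Y(C1) = 0.000+0.0003635j S between n9,n6
  Y(C2) = 0.000+0.009402j S between n1,n8
  Y(R4) = 0.03344+0.000j S between n6,n1
  Y(R5) = 0.0001919+0.000j S between n5,n6
  Y(C3) = 0.000+0.07621j S between n9,n7
  Y(L2) = 0.000-0.02127j S between n2,n4
  Y(R6) = 0.07812+0.000j S between n3,n4
  Y(R7) = 0.04444+0.000j S between n0,n8
  Y(C4) = 0.000+0.0002818j S between n9,n3
  Y(R8) = 0.008333+0.000j S between n2,n6
  Y(L3) = 0.000-0.1635j S between n1,n4
  Y(R9) = 0.1721+0.000j S between n2,n7
  Y(R10) = 0.007042+0.000j S between n6,n4
  Y(C5) = 0.000+0.01679j S between n7,n6
  V1: constraint V(n6)−V(n2) = 2.46
Assemble and solve the 10×10 MNA system:
  V(n1)=0.01678-0.02630j  V(n2)=-2.133-1.047j  V(n3)=-0.1894-0.1289j  V(n4)=-0.1928-0.1225j  V(n5)=-2.106-0.7931j  V(n6)=0.3272-1.047j  V(n7)=-2.105-0.8008j  V(n8)=0.006024+0.002269j  V(n9)=-2.087-0.7995j
  i(V1)=-0.03923-0.001038j

-0.004763-0.04230j A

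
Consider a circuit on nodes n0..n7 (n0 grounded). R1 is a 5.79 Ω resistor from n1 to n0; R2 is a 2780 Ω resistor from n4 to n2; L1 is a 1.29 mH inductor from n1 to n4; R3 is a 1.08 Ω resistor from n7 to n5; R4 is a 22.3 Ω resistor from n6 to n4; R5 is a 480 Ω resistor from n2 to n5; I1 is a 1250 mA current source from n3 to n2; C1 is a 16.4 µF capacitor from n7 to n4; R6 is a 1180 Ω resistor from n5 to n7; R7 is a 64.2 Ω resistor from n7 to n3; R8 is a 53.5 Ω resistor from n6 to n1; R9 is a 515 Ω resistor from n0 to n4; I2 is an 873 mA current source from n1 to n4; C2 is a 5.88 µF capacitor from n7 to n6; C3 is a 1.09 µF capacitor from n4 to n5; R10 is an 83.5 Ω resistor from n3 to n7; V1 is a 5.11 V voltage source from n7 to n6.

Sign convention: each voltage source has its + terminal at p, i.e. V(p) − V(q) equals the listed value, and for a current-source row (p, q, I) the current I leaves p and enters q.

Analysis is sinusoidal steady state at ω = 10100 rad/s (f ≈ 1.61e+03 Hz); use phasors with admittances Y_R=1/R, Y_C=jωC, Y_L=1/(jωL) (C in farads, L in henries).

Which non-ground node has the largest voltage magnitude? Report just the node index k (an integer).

2

MNA unknowns: 7 node voltages V₁..V_7 plus 1 source current (V1)
R1: Y=0.1727+0.000j on G[1,0]
R2: Y=0.0003597+0.000j on G[4,2]
L1: Y=0.000-0.07675j on G[1,4]
R3: Y=0.9259+0.000j on G[7,5]
R4: Y=0.04484+0.000j on G[6,4]
R5: Y=0.002083+0.000j on G[2,5]
I1: z[3]−=1.25, z[2]+=1.25
C1: Y=0.000+0.1656j on G[7,4]
R6: Y=0.0008475+0.000j on G[5,7]
R7: Y=0.01558+0.000j on G[7,3]
R8: Y=0.01869+0.000j on G[6,1]
R9: Y=0.001942+0.000j on G[0,4]
I2: z[1]−=0.873, z[4]+=0.873
C2: Y=0.000+0.05939j on G[7,6]
C3: Y=0.000+0.01101j on G[4,5]
R10: Y=0.01198+0.000j on G[3,7]
V1: row V7−V6=5.11, i_V1 at 7,6
solve → V1=-0.03370-0.1341j, V2=514.7+11.20j, V3=-43.41+11.07j, V4=2.998+11.92j, V5=3.098+11.07j, V6=-3.152+11.07j, V7=1.958+11.07j
aux → i_V1=-0.3341-0.1320j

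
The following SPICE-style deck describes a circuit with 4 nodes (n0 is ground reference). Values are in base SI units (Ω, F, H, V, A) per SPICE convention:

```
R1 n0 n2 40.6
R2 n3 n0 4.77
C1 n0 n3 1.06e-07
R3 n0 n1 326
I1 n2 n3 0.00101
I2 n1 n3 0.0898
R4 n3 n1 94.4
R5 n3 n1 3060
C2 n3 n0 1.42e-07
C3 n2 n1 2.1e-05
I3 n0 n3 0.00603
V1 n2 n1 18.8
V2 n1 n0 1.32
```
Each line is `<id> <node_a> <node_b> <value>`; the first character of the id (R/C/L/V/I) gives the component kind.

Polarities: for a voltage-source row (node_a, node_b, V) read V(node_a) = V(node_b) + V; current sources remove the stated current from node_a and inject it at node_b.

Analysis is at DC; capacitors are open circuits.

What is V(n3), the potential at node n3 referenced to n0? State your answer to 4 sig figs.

MNA unknowns: 3 node voltages V₁..V_3 plus 2 source currents (V1, V2)
R1: Y=0.02463 on G[0,2]
R2: Y=0.2096 on G[3,0]
C1: Y=0.000 on G[0,3]
R3: Y=0.003067 on G[0,1]
I1: z[2]−=0.00101, z[3]+=0.00101
I2: z[1]−=0.0898, z[3]+=0.0898
R4: Y=0.01059 on G[3,1]
R5: Y=0.0003268 on G[3,1]
C2: Y=0.000 on G[3,0]
C3: Y=0.000 on G[2,1]
I3: z[0]−=0.00603, z[3]+=0.00603
V1: row V2−V1=18.8, i_V1 at 2,1
V2: row V1−V0=1.32, i_V2 at 1,0
solve → V1=1.320, V2=20.12, V3=0.5044
aux → i_V1=-0.4966, i_V2=-0.5993

0.5044 V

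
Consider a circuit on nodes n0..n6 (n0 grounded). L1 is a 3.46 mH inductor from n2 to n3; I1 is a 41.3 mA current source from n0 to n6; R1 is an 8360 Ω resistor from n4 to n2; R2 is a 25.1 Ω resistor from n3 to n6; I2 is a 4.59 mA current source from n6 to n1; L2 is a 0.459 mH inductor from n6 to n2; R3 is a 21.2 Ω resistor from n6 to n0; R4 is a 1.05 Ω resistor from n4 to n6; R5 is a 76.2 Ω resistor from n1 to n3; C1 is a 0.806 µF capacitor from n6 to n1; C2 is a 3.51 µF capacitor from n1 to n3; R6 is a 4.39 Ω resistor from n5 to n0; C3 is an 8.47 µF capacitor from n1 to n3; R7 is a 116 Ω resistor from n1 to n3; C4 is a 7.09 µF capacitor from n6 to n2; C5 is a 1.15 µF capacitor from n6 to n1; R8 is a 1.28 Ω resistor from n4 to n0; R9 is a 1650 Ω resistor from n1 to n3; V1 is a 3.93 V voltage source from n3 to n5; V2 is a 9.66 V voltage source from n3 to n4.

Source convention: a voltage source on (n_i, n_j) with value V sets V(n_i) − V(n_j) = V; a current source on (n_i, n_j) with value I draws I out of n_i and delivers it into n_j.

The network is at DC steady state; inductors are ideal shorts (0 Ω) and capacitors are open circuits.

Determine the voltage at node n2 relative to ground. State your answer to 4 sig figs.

Apply KCL at each of the 6 non-ground nodes and solve the resulting linear system.
Node n1: branches {I2, R5, C1, C2, C3, R7, C5, R9} → V_1 = 8.237
Node n2: branches {L1, R1, L2, C4} → V_2 = 8.032
Node n3: branches {L1, R2, R5, C2, C3, R7, R9, V1, V2} → V_3 = 8.032
Node n4: branches {R1, R4, R8, V2} → V_4 = -1.628
Node n5: branches {R6, V1} → V_5 = 4.102
Node n6: branches {I1, R2, I2, L2, R3, R4, C1, C4, C5} → V_6 = 8.032
Source currents: i(L1)=-9.543, i(L2)=-9.542, i(V1)=0.9344, i(V2)=-10.47

8.032 V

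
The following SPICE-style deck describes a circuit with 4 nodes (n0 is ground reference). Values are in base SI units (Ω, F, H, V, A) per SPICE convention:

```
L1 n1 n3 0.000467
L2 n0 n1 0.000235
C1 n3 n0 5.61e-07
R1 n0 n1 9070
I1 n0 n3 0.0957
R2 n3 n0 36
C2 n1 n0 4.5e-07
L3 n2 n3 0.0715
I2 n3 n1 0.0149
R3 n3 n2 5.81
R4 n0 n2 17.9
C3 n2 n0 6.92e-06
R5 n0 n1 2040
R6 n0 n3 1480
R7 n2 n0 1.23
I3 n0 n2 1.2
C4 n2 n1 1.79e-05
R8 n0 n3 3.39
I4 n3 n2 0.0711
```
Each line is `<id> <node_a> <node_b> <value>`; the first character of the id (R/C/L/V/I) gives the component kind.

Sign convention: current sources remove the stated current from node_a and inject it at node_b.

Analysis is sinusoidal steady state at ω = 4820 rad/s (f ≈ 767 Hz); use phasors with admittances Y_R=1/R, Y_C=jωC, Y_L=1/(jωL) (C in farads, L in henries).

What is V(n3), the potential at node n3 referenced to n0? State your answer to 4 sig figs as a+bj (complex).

0.3398+0.2316j V

Apply KCL at each of the 3 non-ground nodes and solve the resulting linear system.
Node n1: branches {L1, L2, R1, C2, I2, R5, C4} → V_1 = 0.03428+0.1021j
Node n2: branches {L3, R3, R4, C3, R7, I3, C4, I4} → V_2 = 1.258-0.1009j
Node n3: branches {L1, C1, I1, R2, L3, I2, R3, R6, R8, I4} → V_3 = 0.3398+0.2316j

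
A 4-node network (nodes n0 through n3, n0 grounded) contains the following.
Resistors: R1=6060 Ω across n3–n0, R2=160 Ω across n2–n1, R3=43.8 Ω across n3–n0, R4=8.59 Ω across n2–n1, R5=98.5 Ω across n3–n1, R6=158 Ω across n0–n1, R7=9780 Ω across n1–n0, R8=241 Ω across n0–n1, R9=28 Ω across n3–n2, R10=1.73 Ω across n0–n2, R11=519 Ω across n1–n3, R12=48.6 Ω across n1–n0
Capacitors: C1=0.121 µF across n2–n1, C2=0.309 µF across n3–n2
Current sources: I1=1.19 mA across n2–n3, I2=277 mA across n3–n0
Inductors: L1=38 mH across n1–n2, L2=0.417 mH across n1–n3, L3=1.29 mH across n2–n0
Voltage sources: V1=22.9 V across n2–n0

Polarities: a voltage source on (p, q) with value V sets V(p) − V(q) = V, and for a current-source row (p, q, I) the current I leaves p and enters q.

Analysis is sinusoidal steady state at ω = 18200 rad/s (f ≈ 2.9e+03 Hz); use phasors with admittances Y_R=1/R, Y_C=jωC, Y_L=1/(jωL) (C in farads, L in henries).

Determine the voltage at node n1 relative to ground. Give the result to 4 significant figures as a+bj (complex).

Apply KCL at each of the 3 non-ground nodes and solve the resulting linear system.
Node n1: branches {R2, R4, R5, C1, R6, R7, R8, L1, L2, R11, R12} → V_1 = 16.08+0.9127j
Node n2: branches {R2, R4, C1, I1, C2, L1, R9, L3, R10, V1} → V_2 = 22.90+0.000j
Node n3: branches {R1, R3, R5, I1, C2, I2, L2, R9, R11} → V_3 = 14.83-1.530j
Source currents: i(V1)=-14.36+0.9821j

16.08+0.9127j V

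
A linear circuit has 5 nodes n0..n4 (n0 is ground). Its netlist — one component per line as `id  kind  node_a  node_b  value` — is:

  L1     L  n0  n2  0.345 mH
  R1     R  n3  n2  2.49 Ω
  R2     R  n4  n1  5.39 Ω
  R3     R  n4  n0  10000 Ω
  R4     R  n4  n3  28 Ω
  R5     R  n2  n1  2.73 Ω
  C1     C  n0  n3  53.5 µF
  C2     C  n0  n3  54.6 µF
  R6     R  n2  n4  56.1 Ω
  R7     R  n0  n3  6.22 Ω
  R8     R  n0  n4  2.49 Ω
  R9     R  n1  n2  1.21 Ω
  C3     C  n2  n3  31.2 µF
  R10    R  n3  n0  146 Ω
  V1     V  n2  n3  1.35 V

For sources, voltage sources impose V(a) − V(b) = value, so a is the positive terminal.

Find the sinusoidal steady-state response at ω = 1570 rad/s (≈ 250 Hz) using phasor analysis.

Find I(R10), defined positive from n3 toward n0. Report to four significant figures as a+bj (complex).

-0.009965+0.001185j A

Element admittances at ω=1570 rad/s:
  Y(L1) = 0.000-1.846j S between n0,n2
  Y(R1) = 0.4016+0.000j S between n3,n2
  Y(R2) = 0.1855+0.000j S between n4,n1
  Y(R3) = 0.0001000+0.000j S between n4,n0
  Y(R4) = 0.03571+0.000j S between n4,n3
  Y(R5) = 0.3663+0.000j S between n2,n1
  Y(C1) = 0.000+0.08400j S between n0,n3
  Y(C2) = 0.000+0.08572j S between n0,n3
  Y(R6) = 0.01783+0.000j S between n2,n4
  Y(R7) = 0.1608+0.000j S between n0,n3
  Y(R8) = 0.4016+0.000j S between n0,n4
  Y(R9) = 0.8264+0.000j S between n1,n2
  Y(C3) = 0.000+0.04898j S between n2,n3
  Y(R10) = 0.006849+0.000j S between n3,n0
  V1: constraint V(n2)−V(n3) = 1.35
Assemble and solve the 5×5 MNA system:
  V(n1)=-0.1063+0.1578j  V(n2)=-0.1050+0.1730j  V(n3)=-1.455+0.1730j  V(n4)=-0.1148+0.06014j
  i(V1)=-0.8633-0.2800j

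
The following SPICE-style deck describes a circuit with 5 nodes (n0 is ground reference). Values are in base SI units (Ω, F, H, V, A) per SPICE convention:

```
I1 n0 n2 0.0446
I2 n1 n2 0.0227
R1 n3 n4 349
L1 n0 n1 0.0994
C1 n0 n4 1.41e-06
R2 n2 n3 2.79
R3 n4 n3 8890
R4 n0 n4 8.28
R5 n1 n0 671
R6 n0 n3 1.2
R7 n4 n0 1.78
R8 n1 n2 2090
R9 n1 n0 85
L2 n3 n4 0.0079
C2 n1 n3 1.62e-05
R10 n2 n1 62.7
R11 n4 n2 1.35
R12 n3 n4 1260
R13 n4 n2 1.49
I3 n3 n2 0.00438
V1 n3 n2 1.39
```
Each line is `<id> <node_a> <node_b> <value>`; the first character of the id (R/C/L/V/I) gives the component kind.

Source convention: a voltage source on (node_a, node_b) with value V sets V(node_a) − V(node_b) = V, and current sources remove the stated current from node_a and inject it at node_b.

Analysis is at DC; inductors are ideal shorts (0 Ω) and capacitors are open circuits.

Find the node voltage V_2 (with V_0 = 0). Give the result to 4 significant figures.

-1.331 V

Element admittances at DC:
  I1: injects 0.0446 A into n2 (from n0)
  I2: injects 0.0227 A into n2 (from n1)
  Y(R1) = 0.002865 S between n3,n4
  L1: short n0↔n1 (DC inductor)
  Y(C1) = 0.000 S between n0,n4
  Y(R2) = 0.3584 S between n2,n3
  Y(R3) = 0.0001125 S between n4,n3
  Y(R4) = 0.1208 S between n0,n4
  Y(R5) = 0.001490 S between n1,n0
  Y(R6) = 0.8333 S between n0,n3
  Y(R7) = 0.5618 S between n4,n0
  Y(R8) = 0.0004785 S between n1,n2
  Y(R9) = 0.01176 S between n1,n0
  L2: short n3↔n4 (DC inductor)
  Y(C2) = 0.000 S between n1,n3
  Y(R10) = 0.01595 S between n2,n1
  Y(R11) = 0.7407 S between n4,n2
  Y(R12) = 0.0007937 S between n3,n4
  Y(R13) = 0.6711 S between n4,n2
  I3: injects 0.00438 A into n2 (from n3)
  V1: constraint V(n3)−V(n2) = 1.39
Assemble and solve the 7×7 MNA system:
  V(n1)=0.000  V(n2)=-1.331  V(n3)=0.05882  V(n4)=0.05882
  i(L1)=0.04457  i(L2)=2.003  i(V1)=-2.554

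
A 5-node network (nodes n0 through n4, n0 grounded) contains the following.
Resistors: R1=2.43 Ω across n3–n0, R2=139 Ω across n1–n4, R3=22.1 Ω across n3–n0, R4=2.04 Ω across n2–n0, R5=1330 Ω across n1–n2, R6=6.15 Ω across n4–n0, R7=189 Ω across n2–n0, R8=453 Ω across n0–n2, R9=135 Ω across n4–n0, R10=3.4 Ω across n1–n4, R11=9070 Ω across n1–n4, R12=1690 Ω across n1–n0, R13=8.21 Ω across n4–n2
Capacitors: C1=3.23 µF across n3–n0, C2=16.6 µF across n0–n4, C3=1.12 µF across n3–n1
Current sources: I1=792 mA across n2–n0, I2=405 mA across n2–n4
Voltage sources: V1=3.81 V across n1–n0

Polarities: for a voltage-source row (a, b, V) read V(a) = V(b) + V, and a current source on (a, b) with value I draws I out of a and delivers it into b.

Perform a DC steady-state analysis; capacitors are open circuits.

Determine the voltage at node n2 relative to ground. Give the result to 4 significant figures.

-1.470 V

Apply KCL at each of the 4 non-ground nodes and solve the resulting linear system.
Node n1: branches {R2, R5, R10, R11, C3, R12, V1} → V_1 = 3.810
Node n2: branches {R4, R5, R7, I1, R8, I2, R13} → V_2 = -1.470
Node n3: branches {R1, C1, R3, C3} → V_3 = 0.000
Node n4: branches {R2, C2, R6, R9, R10, R11, I2, R13} → V_4 = 2.317
Source currents: i(V1)=-0.4563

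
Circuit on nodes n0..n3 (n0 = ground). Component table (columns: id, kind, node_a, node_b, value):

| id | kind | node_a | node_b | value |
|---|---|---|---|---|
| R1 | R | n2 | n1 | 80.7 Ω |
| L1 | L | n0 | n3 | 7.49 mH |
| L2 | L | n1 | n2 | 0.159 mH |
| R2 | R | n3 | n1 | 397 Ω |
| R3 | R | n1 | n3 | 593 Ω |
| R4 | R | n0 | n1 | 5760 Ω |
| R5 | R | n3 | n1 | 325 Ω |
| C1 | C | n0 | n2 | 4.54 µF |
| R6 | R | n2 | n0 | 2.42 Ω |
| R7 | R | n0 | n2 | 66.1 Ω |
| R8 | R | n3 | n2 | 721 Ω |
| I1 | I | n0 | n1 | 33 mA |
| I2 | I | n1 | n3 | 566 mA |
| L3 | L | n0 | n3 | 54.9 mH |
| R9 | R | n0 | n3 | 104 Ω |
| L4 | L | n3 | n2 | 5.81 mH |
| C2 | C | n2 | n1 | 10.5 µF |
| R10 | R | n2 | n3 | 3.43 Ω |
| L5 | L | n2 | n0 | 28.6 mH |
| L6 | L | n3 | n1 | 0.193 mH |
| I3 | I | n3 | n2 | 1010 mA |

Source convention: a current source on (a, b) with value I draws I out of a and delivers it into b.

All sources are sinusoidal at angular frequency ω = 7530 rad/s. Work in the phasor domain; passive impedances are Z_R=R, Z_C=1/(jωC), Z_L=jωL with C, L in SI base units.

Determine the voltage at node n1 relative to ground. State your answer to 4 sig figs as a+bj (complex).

Element admittances at ω=7530 rad/s:
  Y(R1) = 0.01239+0.000j S between n2,n1
  Y(L1) = 0.000-0.01773j S between n0,n3
  Y(L2) = 0.000-0.8352j S between n1,n2
  Y(R2) = 0.002519+0.000j S between n3,n1
  Y(R3) = 0.001686+0.000j S between n1,n3
  Y(R4) = 0.0001736+0.000j S between n0,n1
  Y(R5) = 0.003077+0.000j S between n3,n1
  Y(C1) = 0.000+0.03419j S between n0,n2
  Y(R6) = 0.4132+0.000j S between n2,n0
  Y(R7) = 0.01513+0.000j S between n0,n2
  Y(R8) = 0.001387+0.000j S between n3,n2
  I1: injects 0.033 A into n1 (from n0)
  I2: injects 0.566 A into n3 (from n1)
  Y(L3) = 0.000-0.002419j S between n0,n3
  Y(R9) = 0.009615+0.000j S between n0,n3
  Y(L4) = 0.000-0.02286j S between n3,n2
  Y(C2) = 0.000+0.07906j S between n2,n1
  Y(R10) = 0.2915+0.000j S between n2,n3
  Y(L5) = 0.000-0.004643j S between n2,n0
  Y(L6) = 0.000-0.6881j S between n3,n1
  I3: injects 1.01 A into n2 (from n3)
Assemble and solve the 3×3 MNA system:
  V(n1)=-0.2639-0.9053j  V(n2)=0.1438-0.01748j  V(n3)=-0.6979-1.109j

-0.2639-0.9053j V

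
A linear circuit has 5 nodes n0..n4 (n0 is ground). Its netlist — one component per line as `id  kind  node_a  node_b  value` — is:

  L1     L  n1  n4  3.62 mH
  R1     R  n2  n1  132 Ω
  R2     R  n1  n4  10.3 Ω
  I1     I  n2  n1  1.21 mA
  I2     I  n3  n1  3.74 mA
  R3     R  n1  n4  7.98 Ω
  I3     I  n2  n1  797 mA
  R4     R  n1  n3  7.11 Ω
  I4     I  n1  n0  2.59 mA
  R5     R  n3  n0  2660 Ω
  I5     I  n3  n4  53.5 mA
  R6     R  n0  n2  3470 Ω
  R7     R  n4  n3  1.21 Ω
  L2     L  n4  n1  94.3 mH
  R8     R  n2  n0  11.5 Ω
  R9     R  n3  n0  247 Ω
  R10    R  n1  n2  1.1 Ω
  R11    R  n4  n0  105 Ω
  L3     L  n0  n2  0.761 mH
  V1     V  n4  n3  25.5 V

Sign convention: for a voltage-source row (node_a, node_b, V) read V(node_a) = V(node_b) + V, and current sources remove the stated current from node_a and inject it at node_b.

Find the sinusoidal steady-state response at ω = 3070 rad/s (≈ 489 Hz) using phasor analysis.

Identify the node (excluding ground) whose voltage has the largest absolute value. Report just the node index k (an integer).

3

Element admittances at ω=3070 rad/s:
  Y(L1) = 0.000-0.08998j S between n1,n4
  Y(R1) = 0.007576+0.000j S between n2,n1
  Y(R2) = 0.09709+0.000j S between n1,n4
  I1: injects 0.00121 A into n1 (from n2)
  I2: injects 0.00374 A into n1 (from n3)
  Y(R3) = 0.1253+0.000j S between n1,n4
  I3: injects 0.797 A into n1 (from n2)
  Y(R4) = 0.1406+0.000j S between n1,n3
  I4: injects 0.00259 A into n0 (from n1)
  Y(R5) = 0.0003759+0.000j S between n3,n0
  I5: injects 0.0535 A into n4 (from n3)
  Y(R6) = 0.0002882+0.000j S between n0,n2
  Y(R7) = 0.8264+0.000j S between n4,n3
  Y(L2) = 0.000-0.003454j S between n4,n1
  Y(R8) = 0.08696+0.000j S between n2,n0
  Y(R9) = 0.004049+0.000j S between n3,n0
  Y(R10) = 0.9091+0.000j S between n1,n2
  Y(R11) = 0.009524+0.000j S between n4,n0
  Y(L3) = 0.000-0.4280j S between n0,n2
  V1: constraint V(n4)−V(n3) = 25.5
Assemble and solve the 5×5 MNA system:
  V(n1)=0.8913-0.1154j  V(n2)=0.05391-0.08241j  V(n3)=-15.41+2.170j  V(n4)=10.09+2.170j
  i(V1)=-23.38+0.3310j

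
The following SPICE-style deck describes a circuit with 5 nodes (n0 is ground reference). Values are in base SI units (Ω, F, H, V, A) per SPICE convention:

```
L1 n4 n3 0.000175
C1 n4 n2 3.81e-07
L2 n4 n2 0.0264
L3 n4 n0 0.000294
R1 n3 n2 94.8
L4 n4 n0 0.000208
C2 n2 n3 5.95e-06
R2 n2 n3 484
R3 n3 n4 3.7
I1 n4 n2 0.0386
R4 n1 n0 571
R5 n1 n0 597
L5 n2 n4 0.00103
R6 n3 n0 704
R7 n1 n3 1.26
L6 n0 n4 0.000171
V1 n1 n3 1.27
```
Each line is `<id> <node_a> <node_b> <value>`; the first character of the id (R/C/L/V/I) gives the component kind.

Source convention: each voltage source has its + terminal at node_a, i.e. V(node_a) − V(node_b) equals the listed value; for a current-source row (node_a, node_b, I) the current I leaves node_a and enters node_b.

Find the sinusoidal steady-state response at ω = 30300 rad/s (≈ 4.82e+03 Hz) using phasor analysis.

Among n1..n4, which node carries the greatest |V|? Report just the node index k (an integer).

1

Element admittances at ω=30300 rad/s:
  Y(L1) = 0.000-0.1886j S between n4,n3
  Y(C1) = 0.000+0.01154j S between n4,n2
  Y(L2) = 0.000-0.001250j S between n4,n2
  Y(L3) = 0.000-0.1123j S between n4,n0
  Y(R1) = 0.01055+0.000j S between n3,n2
  Y(L4) = 0.000-0.1587j S between n4,n0
  Y(C2) = 0.000+0.1803j S between n2,n3
  Y(R2) = 0.002066+0.000j S between n2,n3
  Y(R3) = 0.2703+0.000j S between n3,n4
  I1: injects 0.0386 A into n2 (from n4)
  Y(R4) = 0.001751+0.000j S between n1,n0
  Y(R5) = 0.001675+0.000j S between n1,n0
  Y(L5) = 0.000-0.03204j S between n2,n4
  Y(R6) = 0.001420+0.000j S between n3,n0
  Y(R7) = 0.7937+0.000j S between n1,n3
  Y(L6) = 0.000-0.1930j S between n0,n4
  V1: constraint V(n1)−V(n3) = 1.27
Assemble and solve the 5×5 MNA system:
  V(n1)=1.359+0.06021j  V(n2)=0.1201-0.1712j  V(n3)=0.08947+0.06021j  V(n4)=0.0006291-0.01031j
  i(V1)=-1.013-0.0002063j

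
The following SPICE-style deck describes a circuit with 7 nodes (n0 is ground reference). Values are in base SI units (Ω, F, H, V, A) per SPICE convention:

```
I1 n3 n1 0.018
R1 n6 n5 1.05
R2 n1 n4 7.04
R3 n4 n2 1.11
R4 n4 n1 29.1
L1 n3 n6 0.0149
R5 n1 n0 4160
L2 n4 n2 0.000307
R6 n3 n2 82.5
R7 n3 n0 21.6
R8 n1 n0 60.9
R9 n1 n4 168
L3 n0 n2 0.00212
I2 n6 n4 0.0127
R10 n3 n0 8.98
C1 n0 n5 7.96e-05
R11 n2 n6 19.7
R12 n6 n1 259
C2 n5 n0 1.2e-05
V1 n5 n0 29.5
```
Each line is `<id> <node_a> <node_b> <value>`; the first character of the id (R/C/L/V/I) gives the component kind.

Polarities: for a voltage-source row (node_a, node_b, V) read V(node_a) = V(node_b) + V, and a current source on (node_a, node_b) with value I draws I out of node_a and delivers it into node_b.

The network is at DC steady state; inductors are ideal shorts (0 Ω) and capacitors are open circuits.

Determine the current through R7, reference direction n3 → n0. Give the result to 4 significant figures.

1.104 A

MNA unknowns: 6 node voltages V₁..V_6 plus 4 source currents (L1, L2, L3, V1)
I1: z[3]−=0.018, z[1]+=0.018
R1: Y=0.9524 on G[6,5]
R2: Y=0.1420 on G[1,4]
R3: Y=0.9009 on G[4,2]
R4: Y=0.03436 on G[4,1]
L1: row V3−V6=0, i_L1 at 3,6
R5: Y=0.0002404 on G[1,0]
L2: row V4−V2=0, i_L2 at 4,2
R6: Y=0.01212 on G[3,2]
R7: Y=0.04630 on G[3,0]
R8: Y=0.01642 on G[1,0]
R9: Y=0.005952 on G[1,4]
L3: row V0−V2=0, i_L3 at 0,2
I2: z[6]−=0.0127, z[4]+=0.0127
R10: Y=0.1114 on G[3,0]
C1: Y=0.000 on G[0,5]
R11: Y=0.05076 on G[2,6]
R12: Y=0.003861 on G[6,1]
C2: Y=0.000 on G[5,0]
V1: row V5−V0=29.5, i_V1 at 5,0
solve → V1=0.5426, V2=0.000, V3=23.85, V4=0.000, V5=29.50, V6=23.85
aux → i_L1=-4.067, i_L2=0.1117, i_L3=-1.611, i_V1=-5.381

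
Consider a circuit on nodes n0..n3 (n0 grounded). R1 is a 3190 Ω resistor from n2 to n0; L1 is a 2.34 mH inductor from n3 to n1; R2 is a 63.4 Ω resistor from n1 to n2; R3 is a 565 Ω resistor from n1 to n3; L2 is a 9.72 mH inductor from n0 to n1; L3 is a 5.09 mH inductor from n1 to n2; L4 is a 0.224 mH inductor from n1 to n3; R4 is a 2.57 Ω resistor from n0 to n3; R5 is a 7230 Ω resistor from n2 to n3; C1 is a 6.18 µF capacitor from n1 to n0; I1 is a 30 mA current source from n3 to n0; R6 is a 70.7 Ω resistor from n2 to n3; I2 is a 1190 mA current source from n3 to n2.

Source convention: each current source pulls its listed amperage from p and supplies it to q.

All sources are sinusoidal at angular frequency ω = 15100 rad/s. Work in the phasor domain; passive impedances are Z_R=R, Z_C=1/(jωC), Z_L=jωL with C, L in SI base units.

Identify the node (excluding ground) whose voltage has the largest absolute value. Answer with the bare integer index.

2

Apply KCL at each of the 3 non-ground nodes and solve the resulting linear system.
Node n1: branches {L1, R2, R3, L2, L3, L4, C1} → V_1 = 1.567+2.405j
Node n2: branches {R1, R2, L3, R5, R6, I2} → V_2 = 34.69+15.27j
Node n3: branches {L1, R3, L4, R4, R5, I1, R6, I2} → V_3 = 0.4295-0.3607j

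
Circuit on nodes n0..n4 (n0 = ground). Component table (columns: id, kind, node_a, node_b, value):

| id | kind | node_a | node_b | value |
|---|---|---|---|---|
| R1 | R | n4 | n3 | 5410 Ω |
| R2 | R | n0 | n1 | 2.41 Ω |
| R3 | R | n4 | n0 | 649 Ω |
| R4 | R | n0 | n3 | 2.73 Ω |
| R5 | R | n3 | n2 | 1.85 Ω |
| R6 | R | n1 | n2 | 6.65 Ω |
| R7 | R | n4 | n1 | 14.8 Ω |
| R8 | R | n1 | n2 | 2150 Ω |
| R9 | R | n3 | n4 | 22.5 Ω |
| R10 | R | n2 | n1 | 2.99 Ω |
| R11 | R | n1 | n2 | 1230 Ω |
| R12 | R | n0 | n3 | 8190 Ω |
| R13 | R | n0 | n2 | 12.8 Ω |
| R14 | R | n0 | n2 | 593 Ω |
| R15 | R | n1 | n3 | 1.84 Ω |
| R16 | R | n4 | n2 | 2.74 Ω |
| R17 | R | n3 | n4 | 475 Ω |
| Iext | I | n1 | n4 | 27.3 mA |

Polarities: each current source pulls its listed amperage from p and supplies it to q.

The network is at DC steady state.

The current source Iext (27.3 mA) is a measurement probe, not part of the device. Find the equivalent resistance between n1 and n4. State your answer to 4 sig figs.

Apply KCL at each of the 4 non-ground nodes and solve the resulting linear system.
Node n1: branches {R2, R6, R7, R8, R10, R11, R15, Iext} → V_1 = -0.007918
Node n2: branches {R5, R6, R8, R10, R11, R13, R14, R16} → V_2 = 0.01626
Node n3: branches {R1, R4, R5, R9, R12, R15, R17} → V_3 = 0.005136
Node n4: branches {R1, R3, R7, R9, R16, R17, Iext} → V_4 = 0.06851

R_eq = 2.800 Ω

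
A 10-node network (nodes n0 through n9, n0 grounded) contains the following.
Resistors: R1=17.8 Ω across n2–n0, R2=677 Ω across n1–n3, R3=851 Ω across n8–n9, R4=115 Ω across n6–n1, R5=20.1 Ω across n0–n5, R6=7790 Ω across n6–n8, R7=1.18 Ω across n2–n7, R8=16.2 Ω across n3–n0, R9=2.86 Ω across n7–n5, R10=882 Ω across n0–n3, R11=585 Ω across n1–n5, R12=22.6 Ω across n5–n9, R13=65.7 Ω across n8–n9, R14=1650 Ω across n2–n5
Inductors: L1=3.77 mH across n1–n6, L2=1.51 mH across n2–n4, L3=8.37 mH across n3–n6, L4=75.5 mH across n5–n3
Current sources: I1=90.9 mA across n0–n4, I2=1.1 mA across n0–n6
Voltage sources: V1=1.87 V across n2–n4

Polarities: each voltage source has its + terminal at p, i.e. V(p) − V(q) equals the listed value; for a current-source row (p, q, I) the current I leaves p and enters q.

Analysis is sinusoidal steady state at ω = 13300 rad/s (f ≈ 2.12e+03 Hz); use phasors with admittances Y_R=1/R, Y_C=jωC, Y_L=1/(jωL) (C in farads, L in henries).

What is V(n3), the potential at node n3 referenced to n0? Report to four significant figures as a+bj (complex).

0.03553-0.01780j V

MNA unknowns: 9 node voltages V₁..V_9 plus 1 source current (V1)
R1: Y=0.05618+0.000j on G[2,0]
R2: Y=0.001477+0.000j on G[1,3]
R3: Y=0.001175+0.000j on G[8,9]
L1: Y=0.000-0.01994j on G[1,6]
R4: Y=0.008696+0.000j on G[6,1]
I1: z[0]−=0.0909, z[4]+=0.0909
R5: Y=0.04975+0.000j on G[0,5]
L2: Y=0.000-0.04979j on G[2,4]
I2: z[0]−=0.0011, z[6]+=0.0011
L3: Y=0.000-0.008983j on G[3,6]
R6: Y=0.0001284+0.000j on G[6,8]
R7: Y=0.8475+0.000j on G[2,7]
L4: Y=0.000-0.0009959j on G[5,3]
R8: Y=0.06173+0.000j on G[3,0]
R9: Y=0.3497+0.000j on G[7,5]
R10: Y=0.001134+0.000j on G[0,3]
R11: Y=0.001709+0.000j on G[1,5]
R12: Y=0.04425+0.000j on G[5,9]
R13: Y=0.01522+0.000j on G[8,9]
R14: Y=0.0006061+0.000j on G[2,5]
V1: row V2−V4=1.87, i_V1 at 2,4
solve → V1=0.1658+0.2276j, V2=0.9215+0.009549j, V3=0.03553-0.01780j, V4=-0.9485+0.009549j, V5=0.7638+0.01171j, V6=0.1197+0.2061j, V7=0.8754+0.01018j, V8=0.7569+0.01377j, V9=0.7619+0.01227j
aux → i_V1=-0.09090+0.09311j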